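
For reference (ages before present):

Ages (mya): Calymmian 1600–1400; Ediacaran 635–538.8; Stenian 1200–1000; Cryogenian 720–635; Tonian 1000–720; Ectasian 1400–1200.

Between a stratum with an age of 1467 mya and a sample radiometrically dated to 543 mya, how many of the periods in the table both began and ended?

1467 Ma sits inside the Calymmian (1600–1400) and 543 Ma inside the Ediacaran (635–538.8); neither of those is wholly between the two dates.
The listed periods lying completely between them are Ectasian, Stenian, Tonian, Cryogenian — 4 in all.

4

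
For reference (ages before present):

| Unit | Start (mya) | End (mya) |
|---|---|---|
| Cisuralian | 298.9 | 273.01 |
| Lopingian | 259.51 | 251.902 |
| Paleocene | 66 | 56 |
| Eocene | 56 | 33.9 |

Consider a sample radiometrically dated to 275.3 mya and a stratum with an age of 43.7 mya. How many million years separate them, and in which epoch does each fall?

Elapsed time: 275.3 − 43.7 = 231.6 Myr.
275.3 Ma lies within 298.9–273.01 Ma: Cisuralian.
43.7 Ma lies within 56–33.9 Ma: Eocene.

231.6 million years apart; the first in the Cisuralian, the second in the Eocene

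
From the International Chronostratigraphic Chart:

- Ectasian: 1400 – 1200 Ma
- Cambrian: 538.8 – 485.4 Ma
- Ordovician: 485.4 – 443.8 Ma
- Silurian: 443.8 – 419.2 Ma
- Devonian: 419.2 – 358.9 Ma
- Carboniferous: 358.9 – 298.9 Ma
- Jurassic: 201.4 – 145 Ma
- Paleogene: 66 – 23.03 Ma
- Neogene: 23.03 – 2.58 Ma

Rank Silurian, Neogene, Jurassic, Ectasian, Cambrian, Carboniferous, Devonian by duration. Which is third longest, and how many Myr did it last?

Durations: Silurian 24.6; Neogene 20.45; Jurassic 56.4; Ectasian 200; Cambrian 53.4; Carboniferous 60; Devonian 60.3 Myr.
Sorted longest-first: Ectasian (200), Devonian (60.3), Carboniferous (60), Jurassic (56.4), Cambrian (53.4), Silurian (24.6), Neogene (20.45).
The third longest is Carboniferous at 60 Myr.

Carboniferous, 60 million years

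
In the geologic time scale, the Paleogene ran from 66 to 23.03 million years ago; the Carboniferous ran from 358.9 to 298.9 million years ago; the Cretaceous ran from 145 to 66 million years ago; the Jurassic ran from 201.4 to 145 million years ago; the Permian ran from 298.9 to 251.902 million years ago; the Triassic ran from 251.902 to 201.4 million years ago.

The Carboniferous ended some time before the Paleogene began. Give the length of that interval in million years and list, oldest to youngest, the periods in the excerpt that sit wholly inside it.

The Carboniferous closes at 298.9 Ma and the Paleogene opens at 66 Ma, so the interval is 298.9 − 66 = 232.9 Myr.
A period fits inside if it starts at or after 298.9 Ma and ends at or before 66 Ma; oldest first that gives Permian, Triassic, Jurassic, Cretaceous.

232.9 million years; Permian, Triassic, Jurassic, Cretaceous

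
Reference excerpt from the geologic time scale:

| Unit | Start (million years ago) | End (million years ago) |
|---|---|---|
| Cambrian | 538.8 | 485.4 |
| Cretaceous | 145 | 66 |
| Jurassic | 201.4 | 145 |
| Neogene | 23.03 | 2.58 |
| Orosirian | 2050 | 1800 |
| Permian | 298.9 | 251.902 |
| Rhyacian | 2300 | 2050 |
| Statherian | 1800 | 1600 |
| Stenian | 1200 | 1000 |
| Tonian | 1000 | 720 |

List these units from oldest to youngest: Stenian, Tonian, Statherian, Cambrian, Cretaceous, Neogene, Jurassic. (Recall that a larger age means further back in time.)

Sorting by start age (descending Ma, since larger Ma = older): Statherian began 1800, Stenian began 1200, Tonian began 1000, Cambrian began 538.8, Jurassic began 201.4, Cretaceous began 145, Neogene began 23.03.

Statherian → Stenian → Tonian → Cambrian → Jurassic → Cretaceous → Neogene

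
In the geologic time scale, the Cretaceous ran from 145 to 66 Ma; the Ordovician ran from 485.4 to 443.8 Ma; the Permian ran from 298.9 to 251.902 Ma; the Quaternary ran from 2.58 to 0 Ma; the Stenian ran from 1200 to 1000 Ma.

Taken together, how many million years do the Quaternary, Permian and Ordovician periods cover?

91.178 million years

Each duration: Quaternary = 2.58; Permian = 46.998; Ordovician = 41.6.
Sum: 2.58 + 46.998 + 41.6 = 91.178 Myr.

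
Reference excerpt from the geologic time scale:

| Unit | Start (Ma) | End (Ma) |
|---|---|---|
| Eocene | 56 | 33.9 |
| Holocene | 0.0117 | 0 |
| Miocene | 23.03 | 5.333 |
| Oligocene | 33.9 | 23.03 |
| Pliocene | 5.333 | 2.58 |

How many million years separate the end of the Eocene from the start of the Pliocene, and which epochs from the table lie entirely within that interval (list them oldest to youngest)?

28.567 million years; Oligocene, Miocene

End of Eocene = 33.9 Ma; start of Pliocene = 5.333 Ma.
Gap = 33.9 − 5.333 = 28.567 Myr.
Epochs wholly inside 33.9–5.333 Ma: Oligocene (33.9–23.03), Miocene (23.03–5.333).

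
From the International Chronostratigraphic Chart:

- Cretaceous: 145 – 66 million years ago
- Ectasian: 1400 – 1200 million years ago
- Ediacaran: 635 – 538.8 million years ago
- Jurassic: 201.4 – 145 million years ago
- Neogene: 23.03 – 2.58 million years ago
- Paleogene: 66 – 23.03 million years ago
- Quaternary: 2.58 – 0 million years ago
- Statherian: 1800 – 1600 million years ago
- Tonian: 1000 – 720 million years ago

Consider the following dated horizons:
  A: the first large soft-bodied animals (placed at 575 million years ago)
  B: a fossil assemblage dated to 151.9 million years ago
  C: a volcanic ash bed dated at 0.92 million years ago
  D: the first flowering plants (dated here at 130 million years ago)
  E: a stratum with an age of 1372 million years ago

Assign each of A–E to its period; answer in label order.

Match each age against the start–end ranges in the excerpt: A = 575 Ma → Ediacaran (635–538.8); B = 151.9 Ma → Jurassic (201.4–145); C = 0.92 Ma → Quaternary (2.58–0); D = 130 Ma → Cretaceous (145–66); E = 1372 Ma → Ectasian (1400–1200).

A — Ediacaran; B — Jurassic; C — Quaternary; D — Cretaceous; E — Ectasian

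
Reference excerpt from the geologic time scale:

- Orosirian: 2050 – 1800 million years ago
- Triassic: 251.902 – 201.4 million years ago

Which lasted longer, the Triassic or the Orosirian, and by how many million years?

Triassic: 251.902 − 201.4 = 50.502 Myr.
Orosirian: 2050 − 1800 = 250 Myr.
Difference: 250 − 50.502 = 199.498 Myr, so the Orosirian was longer.

Orosirian, by 199.498 million years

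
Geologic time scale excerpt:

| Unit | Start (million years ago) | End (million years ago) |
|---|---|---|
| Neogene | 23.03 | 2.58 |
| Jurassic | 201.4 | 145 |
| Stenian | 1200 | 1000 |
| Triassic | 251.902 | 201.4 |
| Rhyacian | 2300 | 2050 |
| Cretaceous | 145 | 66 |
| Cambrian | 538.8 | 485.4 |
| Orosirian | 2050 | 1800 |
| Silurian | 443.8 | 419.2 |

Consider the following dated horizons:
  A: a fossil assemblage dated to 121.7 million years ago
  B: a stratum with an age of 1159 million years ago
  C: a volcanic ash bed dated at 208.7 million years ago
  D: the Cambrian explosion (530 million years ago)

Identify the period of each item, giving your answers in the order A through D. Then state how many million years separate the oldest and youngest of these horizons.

A: 121.7 Ma lies in 145–66 Ma, so Cretaceous.
B: 1159 Ma lies in 1200–1000 Ma, so Stenian.
C: 208.7 Ma lies in 251.902–201.4 Ma, so Triassic.
D: 530 Ma lies in 538.8–485.4 Ma, so Cambrian.
Oldest = 1159 Ma, youngest = 121.7 Ma → span 1037.3 Myr.

A — Cretaceous; B — Stenian; C — Triassic; D — Cambrian; span 1037.3 million years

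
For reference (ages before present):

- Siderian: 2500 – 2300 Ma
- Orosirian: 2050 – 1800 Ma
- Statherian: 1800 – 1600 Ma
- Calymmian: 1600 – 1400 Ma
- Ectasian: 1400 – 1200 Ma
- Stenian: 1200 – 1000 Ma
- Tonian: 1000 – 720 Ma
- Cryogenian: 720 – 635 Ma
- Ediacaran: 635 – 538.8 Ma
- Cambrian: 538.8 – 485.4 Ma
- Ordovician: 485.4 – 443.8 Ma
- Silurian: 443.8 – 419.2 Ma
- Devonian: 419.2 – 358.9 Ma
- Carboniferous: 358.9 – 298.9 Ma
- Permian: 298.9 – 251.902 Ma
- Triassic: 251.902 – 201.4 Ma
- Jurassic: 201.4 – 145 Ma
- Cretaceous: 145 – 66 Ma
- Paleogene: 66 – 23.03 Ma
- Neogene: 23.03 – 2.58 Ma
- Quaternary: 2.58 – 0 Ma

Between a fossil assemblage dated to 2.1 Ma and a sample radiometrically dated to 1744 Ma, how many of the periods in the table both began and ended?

17

The older date is 1744 Ma and the younger is 2.1 Ma.
Periods with start < 1744 and end > 2.1 Ma: Calymmian (1600–1400), Ectasian (1400–1200), Stenian (1200–1000), Tonian (1000–720), Cryogenian (720–635), Ediacaran (635–538.8), Cambrian (538.8–485.4), Ordovician (485.4–443.8), Silurian (443.8–419.2), Devonian (419.2–358.9), Carboniferous (358.9–298.9), Permian (298.9–251.902), Triassic (251.902–201.4), Jurassic (201.4–145), Cretaceous (145–66), Paleogene (66–23.03), Neogene (23.03–2.58).
That is 17 complete periods.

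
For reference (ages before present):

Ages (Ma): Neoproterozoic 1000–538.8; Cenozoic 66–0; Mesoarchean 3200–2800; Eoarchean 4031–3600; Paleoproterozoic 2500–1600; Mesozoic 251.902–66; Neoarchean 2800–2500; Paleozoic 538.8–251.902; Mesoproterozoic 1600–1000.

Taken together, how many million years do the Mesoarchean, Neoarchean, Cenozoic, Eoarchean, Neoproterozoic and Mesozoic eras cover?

1844.102 million years

Each duration: Mesoarchean = 400; Neoarchean = 300; Cenozoic = 66; Eoarchean = 431; Neoproterozoic = 461.2; Mesozoic = 185.902.
Sum: 400 + 300 + 66 + 431 + 461.2 + 185.902 = 1844.102 Myr.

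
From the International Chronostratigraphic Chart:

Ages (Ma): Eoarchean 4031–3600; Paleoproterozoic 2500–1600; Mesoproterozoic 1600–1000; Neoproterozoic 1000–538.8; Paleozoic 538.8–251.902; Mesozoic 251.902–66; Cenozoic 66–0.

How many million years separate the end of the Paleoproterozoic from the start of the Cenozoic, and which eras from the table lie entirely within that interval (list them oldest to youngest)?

End of Paleoproterozoic = 1600 Ma; start of Cenozoic = 66 Ma.
Gap = 1600 − 66 = 1534 Myr.
Eras wholly inside 1600–66 Ma: Mesoproterozoic (1600–1000), Neoproterozoic (1000–538.8), Paleozoic (538.8–251.902), Mesozoic (251.902–66).

1534 million years; Mesoproterozoic, Neoproterozoic, Paleozoic, Mesozoic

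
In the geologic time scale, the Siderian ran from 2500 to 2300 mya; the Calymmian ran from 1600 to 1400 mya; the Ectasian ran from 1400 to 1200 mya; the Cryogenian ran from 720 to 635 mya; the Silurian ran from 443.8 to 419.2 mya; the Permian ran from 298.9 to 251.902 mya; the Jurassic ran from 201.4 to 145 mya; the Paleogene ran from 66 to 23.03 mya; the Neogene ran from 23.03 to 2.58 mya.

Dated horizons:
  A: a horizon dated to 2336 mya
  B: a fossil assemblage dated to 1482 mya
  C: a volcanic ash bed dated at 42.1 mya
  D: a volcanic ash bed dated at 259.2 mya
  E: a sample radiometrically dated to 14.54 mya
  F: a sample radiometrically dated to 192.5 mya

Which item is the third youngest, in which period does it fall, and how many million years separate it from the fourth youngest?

F, in the Jurassic; 66.7 million years to D

Sorted youngest-first by Ma: E (14.54), C (42.1), F (192.5), D (259.2), B (1482), A (2336).
The third youngest is F at 192.5 Ma, which lies in 201.4–145 Ma: the Jurassic.
The fourth youngest is D at 259.2 Ma; separation = |192.5 − 259.2| = 66.7 Myr.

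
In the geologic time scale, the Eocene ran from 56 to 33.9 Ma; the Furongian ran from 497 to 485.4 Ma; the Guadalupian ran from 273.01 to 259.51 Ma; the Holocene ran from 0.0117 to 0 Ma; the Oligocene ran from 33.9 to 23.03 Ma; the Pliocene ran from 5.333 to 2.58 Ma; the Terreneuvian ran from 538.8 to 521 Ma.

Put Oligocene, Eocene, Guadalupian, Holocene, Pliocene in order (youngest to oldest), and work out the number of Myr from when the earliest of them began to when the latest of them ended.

Holocene, Pliocene, Oligocene, Eocene, Guadalupian; total span 273.01 Myr

Start ages (Ma): Guadalupian 273.01, Eocene 56, Oligocene 33.9, Pliocene 5.333, Holocene 0.0117.
Ordered youngest to oldest: Holocene, Pliocene, Oligocene, Eocene, Guadalupian.
Span = 273.01 − 0 = 273.01 Myr.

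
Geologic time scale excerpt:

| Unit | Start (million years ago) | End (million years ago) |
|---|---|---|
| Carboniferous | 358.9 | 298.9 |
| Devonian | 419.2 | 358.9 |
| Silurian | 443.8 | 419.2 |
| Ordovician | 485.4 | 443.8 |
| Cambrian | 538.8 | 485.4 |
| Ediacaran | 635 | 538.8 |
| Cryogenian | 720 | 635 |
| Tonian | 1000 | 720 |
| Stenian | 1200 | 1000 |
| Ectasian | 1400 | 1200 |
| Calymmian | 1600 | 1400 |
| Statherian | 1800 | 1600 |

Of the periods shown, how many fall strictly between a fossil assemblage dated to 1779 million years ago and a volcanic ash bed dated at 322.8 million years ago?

The older date is 1779 Ma and the younger is 322.8 Ma.
Periods with start < 1779 and end > 322.8 Ma: Calymmian (1600–1400), Ectasian (1400–1200), Stenian (1200–1000), Tonian (1000–720), Cryogenian (720–635), Ediacaran (635–538.8), Cambrian (538.8–485.4), Ordovician (485.4–443.8), Silurian (443.8–419.2), Devonian (419.2–358.9).
That is 10 complete periods.

10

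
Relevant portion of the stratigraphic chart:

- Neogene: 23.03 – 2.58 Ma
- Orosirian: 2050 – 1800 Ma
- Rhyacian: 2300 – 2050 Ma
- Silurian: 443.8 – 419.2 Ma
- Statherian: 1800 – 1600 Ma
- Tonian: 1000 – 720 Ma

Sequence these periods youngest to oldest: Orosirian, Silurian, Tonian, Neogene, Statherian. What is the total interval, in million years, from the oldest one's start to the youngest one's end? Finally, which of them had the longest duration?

Neogene → Silurian → Tonian → Statherian → Orosirian; total span 2047.42 Myr; longest is Tonian

Start ages (Ma): Orosirian 2050, Statherian 1800, Tonian 1000, Silurian 443.8, Neogene 23.03.
Ordered youngest to oldest: Neogene, Silurian, Tonian, Statherian, Orosirian.
Span = 2050 − 2.58 = 2047.42 Myr.
Durations: Tonian 280, Orosirian 250, Silurian 24.6, Statherian 200, Neogene 20.45 → longest is Tonian (280 Myr).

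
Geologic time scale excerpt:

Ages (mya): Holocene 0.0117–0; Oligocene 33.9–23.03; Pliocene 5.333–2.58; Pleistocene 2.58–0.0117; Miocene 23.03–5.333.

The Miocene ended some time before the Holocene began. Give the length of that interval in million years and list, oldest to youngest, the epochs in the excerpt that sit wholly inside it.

5.3213 million years; Pliocene, Pleistocene

End of Miocene = 5.333 Ma; start of Holocene = 0.0117 Ma.
Gap = 5.333 − 0.0117 = 5.3213 Myr.
Epochs wholly inside 5.333–0.0117 Ma: Pliocene (5.333–2.58), Pleistocene (2.58–0.0117).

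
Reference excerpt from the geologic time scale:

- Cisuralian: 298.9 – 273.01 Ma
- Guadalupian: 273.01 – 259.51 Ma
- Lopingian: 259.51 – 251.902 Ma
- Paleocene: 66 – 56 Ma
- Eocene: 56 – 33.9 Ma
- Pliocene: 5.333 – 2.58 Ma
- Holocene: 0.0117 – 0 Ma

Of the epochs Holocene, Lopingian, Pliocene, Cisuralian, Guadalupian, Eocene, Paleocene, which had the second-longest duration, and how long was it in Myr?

Eocene, 22.1 million years

Start − end for each: Holocene 0.0117 − 0 = 0.0117; Lopingian 259.51 − 251.902 = 7.608; Pliocene 5.333 − 2.58 = 2.753; Cisuralian 298.9 − 273.01 = 25.89; Guadalupian 273.01 − 259.51 = 13.5; Eocene 56 − 33.9 = 22.1; Paleocene 66 − 56 = 10.
Ranking these from longest: Cisuralian > Eocene > Guadalupian > Paleocene > Lopingian > Pliocene > Holocene.
Position 2 in that ranking is Eocene, which lasted 22.1 Myr.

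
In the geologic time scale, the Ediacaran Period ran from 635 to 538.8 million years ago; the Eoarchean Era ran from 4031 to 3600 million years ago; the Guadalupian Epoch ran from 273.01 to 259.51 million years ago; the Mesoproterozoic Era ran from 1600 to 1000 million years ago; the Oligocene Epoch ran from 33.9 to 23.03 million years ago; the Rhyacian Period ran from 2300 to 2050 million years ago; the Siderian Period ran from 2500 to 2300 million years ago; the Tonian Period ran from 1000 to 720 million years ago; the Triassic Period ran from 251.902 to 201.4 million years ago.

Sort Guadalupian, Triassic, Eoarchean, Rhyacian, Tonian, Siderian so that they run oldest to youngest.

Read off each span (Ma): Guadalupian 273.01–259.51; Triassic 251.902–201.4; Eoarchean 4031–3600; Rhyacian 2300–2050; Tonian 1000–720; Siderian 2500–2300.
Larger Ma is older, so oldest→youngest is Eoarchean, Siderian, Rhyacian, Tonian, Guadalupian, Triassic.

Eoarchean, Siderian, Rhyacian, Tonian, Guadalupian, Triassic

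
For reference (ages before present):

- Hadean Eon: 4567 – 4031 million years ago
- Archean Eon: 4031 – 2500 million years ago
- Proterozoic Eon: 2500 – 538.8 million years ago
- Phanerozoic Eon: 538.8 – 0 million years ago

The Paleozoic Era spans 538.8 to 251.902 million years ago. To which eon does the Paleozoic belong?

The Paleozoic (538.8–251.902 Ma) lies entirely within 538.8–0 Ma, the Phanerozoic Eon.

Phanerozoic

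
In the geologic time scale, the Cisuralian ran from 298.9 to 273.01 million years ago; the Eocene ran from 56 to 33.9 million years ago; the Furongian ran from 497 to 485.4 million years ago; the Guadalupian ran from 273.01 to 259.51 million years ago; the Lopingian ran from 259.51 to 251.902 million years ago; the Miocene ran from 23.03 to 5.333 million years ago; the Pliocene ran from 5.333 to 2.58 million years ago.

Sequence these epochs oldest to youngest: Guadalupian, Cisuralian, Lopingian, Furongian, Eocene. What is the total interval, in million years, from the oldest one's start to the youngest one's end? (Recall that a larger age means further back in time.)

Start ages (Ma): Furongian 497, Cisuralian 298.9, Guadalupian 273.01, Lopingian 259.51, Eocene 56.
Ordered oldest to youngest: Furongian, Cisuralian, Guadalupian, Lopingian, Eocene.
Span = 497 − 33.9 = 463.1 Myr.

Furongian, Cisuralian, Guadalupian, Lopingian, Eocene; total span 463.1 Myr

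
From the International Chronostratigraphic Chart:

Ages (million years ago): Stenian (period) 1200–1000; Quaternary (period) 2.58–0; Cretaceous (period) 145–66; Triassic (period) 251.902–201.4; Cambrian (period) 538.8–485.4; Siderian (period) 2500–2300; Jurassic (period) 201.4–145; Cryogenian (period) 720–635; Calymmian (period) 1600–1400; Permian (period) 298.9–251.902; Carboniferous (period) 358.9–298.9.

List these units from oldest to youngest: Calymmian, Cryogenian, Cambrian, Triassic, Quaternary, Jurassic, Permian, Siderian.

Siderian, Calymmian, Cryogenian, Cambrian, Permian, Triassic, Jurassic, Quaternary

Read off each span (Ma): Calymmian 1600–1400; Cryogenian 720–635; Cambrian 538.8–485.4; Triassic 251.902–201.4; Quaternary 2.58–0; Jurassic 201.4–145; Permian 298.9–251.902; Siderian 2500–2300.
Larger Ma is older, so oldest→youngest is Siderian, Calymmian, Cryogenian, Cambrian, Permian, Triassic, Jurassic, Quaternary.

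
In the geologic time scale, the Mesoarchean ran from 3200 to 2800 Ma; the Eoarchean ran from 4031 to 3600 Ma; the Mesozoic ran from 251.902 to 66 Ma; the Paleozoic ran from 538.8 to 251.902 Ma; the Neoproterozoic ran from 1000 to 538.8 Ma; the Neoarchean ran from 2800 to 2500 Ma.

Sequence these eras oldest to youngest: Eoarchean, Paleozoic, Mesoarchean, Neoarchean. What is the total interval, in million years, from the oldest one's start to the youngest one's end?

From the excerpt: Eoarchean 4031–3600; Paleozoic 538.8–251.902; Mesoarchean 3200–2800; Neoarchean 2800–2500 (Ma).
Larger Ma is earlier, so the oldest is Eoarchean and the youngest is Paleozoic; oldest to youngest: Eoarchean, Mesoarchean, Neoarchean, Paleozoic.
Oldest start 4031 minus youngest end 251.902 gives 3779.098 Myr overall.

Eoarchean, Mesoarchean, Neoarchean, Paleozoic; total span 3779.098 Myr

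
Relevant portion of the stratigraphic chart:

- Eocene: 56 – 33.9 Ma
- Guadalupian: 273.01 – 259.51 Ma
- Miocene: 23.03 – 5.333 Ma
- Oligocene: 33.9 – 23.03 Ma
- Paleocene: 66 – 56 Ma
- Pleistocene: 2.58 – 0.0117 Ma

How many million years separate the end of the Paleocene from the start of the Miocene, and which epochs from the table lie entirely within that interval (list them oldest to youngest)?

32.97 million years; Eocene, Oligocene

End of Paleocene = 56 Ma; start of Miocene = 23.03 Ma.
Gap = 56 − 23.03 = 32.97 Myr.
Epochs wholly inside 56–23.03 Ma: Eocene (56–33.9), Oligocene (33.9–23.03).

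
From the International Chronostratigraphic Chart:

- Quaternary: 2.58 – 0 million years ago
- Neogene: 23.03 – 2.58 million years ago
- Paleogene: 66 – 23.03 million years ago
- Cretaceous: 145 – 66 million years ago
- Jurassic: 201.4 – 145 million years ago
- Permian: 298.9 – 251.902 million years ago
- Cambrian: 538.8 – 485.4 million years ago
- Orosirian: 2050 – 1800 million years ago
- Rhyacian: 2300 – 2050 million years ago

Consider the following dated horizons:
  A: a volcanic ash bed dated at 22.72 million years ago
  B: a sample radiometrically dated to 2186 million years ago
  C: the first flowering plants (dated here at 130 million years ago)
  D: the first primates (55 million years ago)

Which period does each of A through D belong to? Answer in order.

A — Neogene; B — Rhyacian; C — Cretaceous; D — Paleogene

Match each age against the start–end ranges in the excerpt: A = 22.72 Ma → Neogene (23.03–2.58); B = 2186 Ma → Rhyacian (2300–2050); C = 130 Ma → Cretaceous (145–66); D = 55 Ma → Paleogene (66–23.03).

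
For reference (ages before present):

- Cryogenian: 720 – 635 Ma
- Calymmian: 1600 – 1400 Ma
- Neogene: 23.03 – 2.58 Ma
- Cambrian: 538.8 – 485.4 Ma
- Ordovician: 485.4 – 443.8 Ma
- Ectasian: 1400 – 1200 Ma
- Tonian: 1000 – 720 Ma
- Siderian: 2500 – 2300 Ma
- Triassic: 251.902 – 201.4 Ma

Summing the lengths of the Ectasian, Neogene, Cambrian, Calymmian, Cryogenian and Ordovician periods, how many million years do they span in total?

Each duration: Ectasian = 200; Neogene = 20.45; Cambrian = 53.4; Calymmian = 200; Cryogenian = 85; Ordovician = 41.6.
Sum: 200 + 20.45 + 53.4 + 200 + 85 + 41.6 = 600.45 Myr.

600.45 million years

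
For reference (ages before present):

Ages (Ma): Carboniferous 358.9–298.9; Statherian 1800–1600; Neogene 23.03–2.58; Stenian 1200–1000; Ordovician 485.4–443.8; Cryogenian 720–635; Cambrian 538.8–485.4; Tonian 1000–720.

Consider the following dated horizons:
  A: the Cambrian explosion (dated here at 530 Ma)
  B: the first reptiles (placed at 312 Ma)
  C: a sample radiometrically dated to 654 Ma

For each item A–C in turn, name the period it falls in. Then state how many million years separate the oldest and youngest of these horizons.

Match each age against the start–end ranges in the excerpt: A = 530 Ma → Cambrian (538.8–485.4); B = 312 Ma → Carboniferous (358.9–298.9); C = 654 Ma → Cryogenian (720–635).
The largest age is 654 Ma and the smallest is 312 Ma; their difference is 342 Myr.

A — Cambrian; B — Carboniferous; C — Cryogenian; span 342 million years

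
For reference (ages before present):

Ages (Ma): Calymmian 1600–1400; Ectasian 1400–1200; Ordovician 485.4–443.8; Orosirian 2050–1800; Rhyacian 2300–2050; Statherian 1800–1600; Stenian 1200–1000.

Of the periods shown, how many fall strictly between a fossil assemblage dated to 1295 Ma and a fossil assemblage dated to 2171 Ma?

3

2171 Ma sits inside the Rhyacian (2300–2050) and 1295 Ma inside the Ectasian (1400–1200); neither of those is wholly between the two dates.
The listed periods lying completely between them are Orosirian, Statherian, Calymmian — 3 in all.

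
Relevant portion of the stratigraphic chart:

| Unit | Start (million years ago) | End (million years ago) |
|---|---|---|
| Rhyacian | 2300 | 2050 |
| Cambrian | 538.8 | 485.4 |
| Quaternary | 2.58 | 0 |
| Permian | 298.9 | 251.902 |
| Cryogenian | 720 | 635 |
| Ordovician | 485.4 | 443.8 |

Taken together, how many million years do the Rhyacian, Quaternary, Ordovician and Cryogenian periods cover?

Duration is start − end for each: (2300 − 2050) + (2.58 − 0) + (485.4 − 443.8) + (720 − 635).
That is 250 + 2.58 + 41.6 + 85, which totals 379.18 million years.

379.18 million years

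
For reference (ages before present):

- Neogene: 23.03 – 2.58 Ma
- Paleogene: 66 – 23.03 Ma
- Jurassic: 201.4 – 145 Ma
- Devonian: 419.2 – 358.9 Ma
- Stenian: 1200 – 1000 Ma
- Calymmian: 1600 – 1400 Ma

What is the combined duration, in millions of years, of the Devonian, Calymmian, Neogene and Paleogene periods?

323.72 million years

Duration is start − end for each: (419.2 − 358.9) + (1600 − 1400) + (23.03 − 2.58) + (66 − 23.03).
That is 60.3 + 200 + 20.45 + 42.97, which totals 323.72 million years.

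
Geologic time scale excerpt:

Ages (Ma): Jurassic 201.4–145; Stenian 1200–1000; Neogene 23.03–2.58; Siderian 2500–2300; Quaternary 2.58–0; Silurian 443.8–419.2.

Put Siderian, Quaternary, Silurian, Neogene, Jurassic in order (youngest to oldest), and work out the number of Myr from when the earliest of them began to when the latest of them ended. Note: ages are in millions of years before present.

Start ages (Ma): Siderian 2500, Silurian 443.8, Jurassic 201.4, Neogene 23.03, Quaternary 2.58.
Ordered youngest to oldest: Quaternary, Neogene, Jurassic, Silurian, Siderian.
Span = 2500 − 0 = 2500 Myr.

Quaternary, Neogene, Jurassic, Silurian, Siderian; total span 2500 Myr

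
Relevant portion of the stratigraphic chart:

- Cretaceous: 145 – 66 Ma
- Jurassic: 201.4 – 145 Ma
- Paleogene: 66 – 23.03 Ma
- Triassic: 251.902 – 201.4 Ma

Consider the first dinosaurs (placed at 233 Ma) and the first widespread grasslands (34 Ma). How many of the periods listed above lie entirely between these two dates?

The older date is 233 Ma and the younger is 34 Ma.
Periods with start < 233 and end > 34 Ma: Jurassic (201.4–145), Cretaceous (145–66).
That is 2 complete periods.

2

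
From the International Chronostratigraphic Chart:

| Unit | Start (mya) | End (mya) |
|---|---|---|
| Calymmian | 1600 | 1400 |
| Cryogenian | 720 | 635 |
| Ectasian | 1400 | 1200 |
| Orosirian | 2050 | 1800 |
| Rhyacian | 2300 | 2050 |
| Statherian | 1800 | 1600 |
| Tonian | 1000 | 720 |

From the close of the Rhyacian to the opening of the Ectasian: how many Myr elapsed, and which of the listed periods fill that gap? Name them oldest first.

650 million years; Orosirian, Statherian, Calymmian

End of Rhyacian = 2050 Ma; start of Ectasian = 1400 Ma.
Gap = 2050 − 1400 = 650 Myr.
Periods wholly inside 2050–1400 Ma: Orosirian (2050–1800), Statherian (1800–1600), Calymmian (1600–1400).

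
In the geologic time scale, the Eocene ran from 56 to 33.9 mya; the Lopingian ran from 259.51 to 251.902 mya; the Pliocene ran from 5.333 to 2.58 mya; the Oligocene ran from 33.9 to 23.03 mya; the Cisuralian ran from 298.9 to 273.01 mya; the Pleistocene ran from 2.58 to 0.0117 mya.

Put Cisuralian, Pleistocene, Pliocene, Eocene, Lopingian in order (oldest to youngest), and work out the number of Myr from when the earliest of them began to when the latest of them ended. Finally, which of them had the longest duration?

Cisuralian → Lopingian → Eocene → Pliocene → Pleistocene; total span 298.8883 Myr; longest is Cisuralian

Start ages (Ma): Cisuralian 298.9, Lopingian 259.51, Eocene 56, Pliocene 5.333, Pleistocene 2.58.
Ordered oldest to youngest: Cisuralian, Lopingian, Eocene, Pliocene, Pleistocene.
Span = 298.9 − 0.0117 = 298.8883 Myr.
Durations: Pleistocene 2.5683, Pliocene 2.753, Lopingian 7.608, Cisuralian 25.89, Eocene 22.1 → longest is Cisuralian (25.89 Myr).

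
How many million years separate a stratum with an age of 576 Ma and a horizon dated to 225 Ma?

351 million years

576 − 225 = 351 million years.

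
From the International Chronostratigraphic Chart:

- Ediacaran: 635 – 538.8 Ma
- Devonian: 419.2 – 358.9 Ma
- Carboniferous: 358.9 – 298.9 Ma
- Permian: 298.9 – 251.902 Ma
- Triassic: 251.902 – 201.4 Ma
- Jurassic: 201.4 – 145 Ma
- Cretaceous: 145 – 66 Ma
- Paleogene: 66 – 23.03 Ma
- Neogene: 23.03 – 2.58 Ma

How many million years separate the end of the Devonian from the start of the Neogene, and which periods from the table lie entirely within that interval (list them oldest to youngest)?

335.87 million years; Carboniferous, Permian, Triassic, Jurassic, Cretaceous, Paleogene

End of Devonian = 358.9 Ma; start of Neogene = 23.03 Ma.
Gap = 358.9 − 23.03 = 335.87 Myr.
Periods wholly inside 358.9–23.03 Ma: Carboniferous (358.9–298.9), Permian (298.9–251.902), Triassic (251.902–201.4), Jurassic (201.4–145), Cretaceous (145–66), Paleogene (66–23.03).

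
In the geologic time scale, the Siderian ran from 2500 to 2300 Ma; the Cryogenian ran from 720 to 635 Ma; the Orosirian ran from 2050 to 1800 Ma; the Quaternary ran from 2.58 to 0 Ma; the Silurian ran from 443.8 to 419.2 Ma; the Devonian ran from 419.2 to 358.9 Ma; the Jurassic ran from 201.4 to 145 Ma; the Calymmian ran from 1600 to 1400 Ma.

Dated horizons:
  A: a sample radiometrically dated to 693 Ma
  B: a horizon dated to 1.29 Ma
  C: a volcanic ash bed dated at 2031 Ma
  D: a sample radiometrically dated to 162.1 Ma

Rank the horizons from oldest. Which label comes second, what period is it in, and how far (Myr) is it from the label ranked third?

Larger Ma means older, so oldest first: C 2031 > A 693 > D 162.1 > B 1.29.
Counting 2 along gives A (693 Ma); the excerpt puts that inside the Cryogenian, 720–635 Ma.
Next in line is D (162.1 Ma), and 693 − 162.1 = 530.9 Myr.

A, in the Cryogenian; 530.9 million years to D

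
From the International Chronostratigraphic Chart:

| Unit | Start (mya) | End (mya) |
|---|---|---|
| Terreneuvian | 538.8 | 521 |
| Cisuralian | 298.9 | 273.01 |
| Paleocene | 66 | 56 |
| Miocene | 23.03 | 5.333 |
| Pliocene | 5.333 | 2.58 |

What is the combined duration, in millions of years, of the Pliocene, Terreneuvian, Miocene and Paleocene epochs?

48.25 million years

Each duration: Pliocene = 2.753; Terreneuvian = 17.8; Miocene = 17.697; Paleocene = 10.
Sum: 2.753 + 17.8 + 17.697 + 10 = 48.25 Myr.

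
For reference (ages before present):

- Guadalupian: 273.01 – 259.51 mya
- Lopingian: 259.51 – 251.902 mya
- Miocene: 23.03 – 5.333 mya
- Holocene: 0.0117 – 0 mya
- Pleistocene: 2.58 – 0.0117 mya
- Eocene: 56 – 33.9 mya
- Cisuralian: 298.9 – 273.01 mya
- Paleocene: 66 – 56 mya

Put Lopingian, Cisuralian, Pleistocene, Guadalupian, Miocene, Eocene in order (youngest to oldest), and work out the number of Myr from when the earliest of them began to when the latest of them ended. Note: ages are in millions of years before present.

Start ages (Ma): Cisuralian 298.9, Guadalupian 273.01, Lopingian 259.51, Eocene 56, Miocene 23.03, Pleistocene 2.58.
Ordered youngest to oldest: Pleistocene, Miocene, Eocene, Lopingian, Guadalupian, Cisuralian.
Span = 298.9 − 0.0117 = 298.8883 Myr.

Pleistocene → Miocene → Eocene → Lopingian → Guadalupian → Cisuralian; total span 298.8883 Myr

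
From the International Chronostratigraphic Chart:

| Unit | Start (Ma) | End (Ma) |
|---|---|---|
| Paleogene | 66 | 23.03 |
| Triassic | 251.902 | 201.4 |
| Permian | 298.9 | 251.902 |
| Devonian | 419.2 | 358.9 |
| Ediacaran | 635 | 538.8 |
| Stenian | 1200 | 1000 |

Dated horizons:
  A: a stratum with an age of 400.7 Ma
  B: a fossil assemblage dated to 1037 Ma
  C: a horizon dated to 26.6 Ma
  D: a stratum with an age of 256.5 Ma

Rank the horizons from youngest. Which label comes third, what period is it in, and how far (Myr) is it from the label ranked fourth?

A, in the Devonian; 636.3 million years to B

Sorted youngest-first by Ma: C (26.6), D (256.5), A (400.7), B (1037).
The third youngest is A at 400.7 Ma, which lies in 419.2–358.9 Ma: the Devonian.
The fourth youngest is B at 1037 Ma; separation = |400.7 − 1037| = 636.3 Myr.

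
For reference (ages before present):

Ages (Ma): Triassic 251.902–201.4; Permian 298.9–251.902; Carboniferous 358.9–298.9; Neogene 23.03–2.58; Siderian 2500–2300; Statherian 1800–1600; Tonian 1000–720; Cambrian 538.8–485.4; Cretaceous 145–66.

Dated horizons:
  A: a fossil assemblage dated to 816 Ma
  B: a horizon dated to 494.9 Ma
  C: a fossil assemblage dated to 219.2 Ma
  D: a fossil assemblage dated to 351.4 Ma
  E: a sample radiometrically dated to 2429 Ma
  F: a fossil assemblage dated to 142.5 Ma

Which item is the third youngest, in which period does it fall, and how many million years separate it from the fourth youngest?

Sorted youngest-first by Ma: F (142.5), C (219.2), D (351.4), B (494.9), A (816), E (2429).
The third youngest is D at 351.4 Ma, which lies in 358.9–298.9 Ma: the Carboniferous.
The fourth youngest is B at 494.9 Ma; separation = |351.4 − 494.9| = 143.5 Myr.

D, in the Carboniferous; 143.5 million years to B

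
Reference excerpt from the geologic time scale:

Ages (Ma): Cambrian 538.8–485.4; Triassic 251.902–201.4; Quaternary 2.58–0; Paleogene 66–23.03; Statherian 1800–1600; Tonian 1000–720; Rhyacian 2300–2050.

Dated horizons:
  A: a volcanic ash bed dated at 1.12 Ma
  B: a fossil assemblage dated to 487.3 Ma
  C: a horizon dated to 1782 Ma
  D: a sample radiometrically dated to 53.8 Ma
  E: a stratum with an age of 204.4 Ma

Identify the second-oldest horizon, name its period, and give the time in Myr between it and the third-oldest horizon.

B, in the Cambrian; 282.9 million years to E

Sorted oldest-first by Ma: C (1782), B (487.3), E (204.4), D (53.8), A (1.12).
The second oldest is B at 487.3 Ma, which lies in 538.8–485.4 Ma: the Cambrian.
The third oldest is E at 204.4 Ma; separation = |487.3 − 204.4| = 282.9 Myr.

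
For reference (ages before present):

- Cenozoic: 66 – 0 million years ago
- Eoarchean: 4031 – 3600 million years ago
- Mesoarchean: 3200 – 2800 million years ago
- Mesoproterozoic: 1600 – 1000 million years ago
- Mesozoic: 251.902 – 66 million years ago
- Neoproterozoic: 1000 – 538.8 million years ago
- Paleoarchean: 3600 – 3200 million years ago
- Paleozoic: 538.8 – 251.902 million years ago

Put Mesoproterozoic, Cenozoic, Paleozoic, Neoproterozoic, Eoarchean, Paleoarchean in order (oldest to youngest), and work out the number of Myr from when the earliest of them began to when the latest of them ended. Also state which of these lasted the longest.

Eoarchean, Paleoarchean, Mesoproterozoic, Neoproterozoic, Paleozoic, Cenozoic; total span 4031 Myr; longest is Mesoproterozoic

From the excerpt: Mesoproterozoic 1600–1000; Cenozoic 66–0; Paleozoic 538.8–251.902; Neoproterozoic 1000–538.8; Eoarchean 4031–3600; Paleoarchean 3600–3200 (Ma).
Larger Ma is earlier, so the oldest is Eoarchean and the youngest is Cenozoic; oldest to youngest: Eoarchean, Paleoarchean, Mesoproterozoic, Neoproterozoic, Paleozoic, Cenozoic.
Oldest start 4031 minus youngest end 0 gives 4031 Myr overall.
Individual lengths (start − end): Cenozoic 66; Eoarchean 431; Mesoproterozoic 600; Neoproterozoic 461.2; Paleozoic 286.898; Paleoarchean 400. The largest is Mesoproterozoic at 600 Myr.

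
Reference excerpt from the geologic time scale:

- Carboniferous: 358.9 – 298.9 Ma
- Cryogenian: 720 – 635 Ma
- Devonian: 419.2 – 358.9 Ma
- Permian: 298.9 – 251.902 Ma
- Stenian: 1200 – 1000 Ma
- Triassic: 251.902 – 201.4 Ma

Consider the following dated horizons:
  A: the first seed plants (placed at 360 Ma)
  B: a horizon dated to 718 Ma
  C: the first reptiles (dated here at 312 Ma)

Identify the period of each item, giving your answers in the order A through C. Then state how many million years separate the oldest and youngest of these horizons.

A — Devonian; B — Cryogenian; C — Carboniferous; span 406 million years

Match each age against the start–end ranges in the excerpt: A = 360 Ma → Devonian (419.2–358.9); B = 718 Ma → Cryogenian (720–635); C = 312 Ma → Carboniferous (358.9–298.9).
The largest age is 718 Ma and the smallest is 312 Ma; their difference is 406 Myr.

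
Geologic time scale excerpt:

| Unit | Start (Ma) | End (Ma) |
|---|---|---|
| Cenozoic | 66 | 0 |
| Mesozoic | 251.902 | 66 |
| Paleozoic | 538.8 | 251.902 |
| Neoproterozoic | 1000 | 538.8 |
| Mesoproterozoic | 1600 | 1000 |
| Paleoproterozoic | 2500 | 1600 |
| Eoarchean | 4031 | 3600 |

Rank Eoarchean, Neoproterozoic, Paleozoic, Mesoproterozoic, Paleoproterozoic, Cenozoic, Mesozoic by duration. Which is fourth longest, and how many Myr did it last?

Eoarchean, 431 million years

Start − end for each: Eoarchean 4031 − 3600 = 431; Neoproterozoic 1000 − 538.8 = 461.2; Paleozoic 538.8 − 251.902 = 286.898; Mesoproterozoic 1600 − 1000 = 600; Paleoproterozoic 2500 − 1600 = 900; Cenozoic 66 − 0 = 66; Mesozoic 251.902 − 66 = 185.902.
Ranking these from longest: Paleoproterozoic > Mesoproterozoic > Neoproterozoic > Eoarchean > Paleozoic > Mesozoic > Cenozoic.
Position 4 in that ranking is Eoarchean, which lasted 431 Myr.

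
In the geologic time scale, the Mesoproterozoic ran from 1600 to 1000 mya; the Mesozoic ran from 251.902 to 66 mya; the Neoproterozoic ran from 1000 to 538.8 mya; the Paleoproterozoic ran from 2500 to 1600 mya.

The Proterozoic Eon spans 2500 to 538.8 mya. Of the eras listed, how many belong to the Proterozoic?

Eras inside 2500–538.8 Ma: Paleoproterozoic, Mesoproterozoic, Neoproterozoic — 3 in total.

3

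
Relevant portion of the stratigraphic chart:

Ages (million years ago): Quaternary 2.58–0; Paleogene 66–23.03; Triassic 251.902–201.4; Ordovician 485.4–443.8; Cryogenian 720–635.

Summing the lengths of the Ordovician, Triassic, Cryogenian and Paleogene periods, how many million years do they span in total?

220.072 million years

Duration is start − end for each: (485.4 − 443.8) + (251.902 − 201.4) + (720 − 635) + (66 − 23.03).
That is 41.6 + 50.502 + 85 + 42.97, which totals 220.072 million years.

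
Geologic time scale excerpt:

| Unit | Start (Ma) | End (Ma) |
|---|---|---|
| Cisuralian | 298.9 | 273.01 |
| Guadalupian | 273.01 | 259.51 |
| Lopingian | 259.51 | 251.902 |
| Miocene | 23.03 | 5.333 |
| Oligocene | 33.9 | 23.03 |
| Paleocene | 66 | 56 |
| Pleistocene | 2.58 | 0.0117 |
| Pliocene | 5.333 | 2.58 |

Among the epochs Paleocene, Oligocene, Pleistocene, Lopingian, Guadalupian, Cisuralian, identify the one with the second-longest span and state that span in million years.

Start − end for each: Paleocene 66 − 56 = 10; Oligocene 33.9 − 23.03 = 10.87; Pleistocene 2.58 − 0.0117 = 2.5683; Lopingian 259.51 − 251.902 = 7.608; Guadalupian 273.01 − 259.51 = 13.5; Cisuralian 298.9 − 273.01 = 25.89.
Ranking these from longest: Cisuralian > Guadalupian > Oligocene > Paleocene > Lopingian > Pleistocene.
Position 2 in that ranking is Guadalupian, which lasted 13.5 Myr.

Guadalupian, 13.5 million years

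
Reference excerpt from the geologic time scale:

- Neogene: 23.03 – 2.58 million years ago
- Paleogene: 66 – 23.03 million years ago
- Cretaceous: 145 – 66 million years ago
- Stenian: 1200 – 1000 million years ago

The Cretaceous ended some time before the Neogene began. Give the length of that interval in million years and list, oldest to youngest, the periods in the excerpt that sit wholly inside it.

42.97 million years; Paleogene

End of Cretaceous = 66 Ma; start of Neogene = 23.03 Ma.
Gap = 66 − 23.03 = 42.97 Myr.
Periods wholly inside 66–23.03 Ma: Paleogene (66–23.03).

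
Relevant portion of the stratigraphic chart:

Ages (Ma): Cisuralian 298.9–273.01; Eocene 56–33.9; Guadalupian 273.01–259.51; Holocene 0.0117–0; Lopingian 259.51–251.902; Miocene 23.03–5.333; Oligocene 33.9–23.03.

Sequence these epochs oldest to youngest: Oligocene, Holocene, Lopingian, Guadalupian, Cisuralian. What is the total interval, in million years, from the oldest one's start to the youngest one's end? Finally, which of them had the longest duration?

Start ages (Ma): Cisuralian 298.9, Guadalupian 273.01, Lopingian 259.51, Oligocene 33.9, Holocene 0.0117.
Ordered oldest to youngest: Cisuralian, Guadalupian, Lopingian, Oligocene, Holocene.
Span = 298.9 − 0 = 298.9 Myr.
Durations: Guadalupian 13.5, Cisuralian 25.89, Oligocene 10.87, Holocene 0.0117, Lopingian 7.608 → longest is Cisuralian (25.89 Myr).

Cisuralian, Guadalupian, Lopingian, Oligocene, Holocene; total span 298.9 Myr; longest is Cisuralian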